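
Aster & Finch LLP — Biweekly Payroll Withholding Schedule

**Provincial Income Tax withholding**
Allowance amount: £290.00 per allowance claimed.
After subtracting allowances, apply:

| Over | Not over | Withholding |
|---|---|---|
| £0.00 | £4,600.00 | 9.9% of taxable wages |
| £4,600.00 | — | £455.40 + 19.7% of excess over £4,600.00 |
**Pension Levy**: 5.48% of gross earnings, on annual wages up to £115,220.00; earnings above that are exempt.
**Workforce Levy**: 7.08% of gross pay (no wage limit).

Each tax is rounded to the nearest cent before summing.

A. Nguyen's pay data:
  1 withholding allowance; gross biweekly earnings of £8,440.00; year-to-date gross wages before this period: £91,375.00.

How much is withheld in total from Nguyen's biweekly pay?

Provincial Income Tax: taxable = £8,440.00 − 1×£290.00 = £8,150.00
  £455.40 + 19.7% × (£8,150.00 − £4,600.00) = £455.40 + 19.7% × £3,550.00 = £1,154.75
Pension Levy: 5.48% × £8,440.00 = £462.51
Workforce Levy: 7.08% × £8,440.00 = £597.55
Total: £1,154.75 + £462.51 + £597.55 = £2,214.81

£2,214.81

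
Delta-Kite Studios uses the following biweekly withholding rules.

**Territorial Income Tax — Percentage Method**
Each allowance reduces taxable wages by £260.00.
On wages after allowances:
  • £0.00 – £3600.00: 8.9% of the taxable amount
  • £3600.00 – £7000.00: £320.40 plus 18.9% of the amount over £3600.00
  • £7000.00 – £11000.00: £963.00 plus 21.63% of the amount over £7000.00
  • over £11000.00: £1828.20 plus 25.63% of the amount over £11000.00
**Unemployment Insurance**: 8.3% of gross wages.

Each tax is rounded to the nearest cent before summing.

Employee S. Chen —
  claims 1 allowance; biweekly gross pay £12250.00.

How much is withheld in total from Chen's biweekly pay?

£3098.69

Territorial Income Tax: taxable = £12250.00 − 1×£260.00 = £11990.00
  £1828.20 + 25.63% × (£11990.00 − £11000.00) = £1828.20 + 25.63% × £990.00 = £2081.94
Unemployment Insurance: 8.3% × £12250.00 = £1016.75
Total: £2081.94 + £1016.75 = £3098.69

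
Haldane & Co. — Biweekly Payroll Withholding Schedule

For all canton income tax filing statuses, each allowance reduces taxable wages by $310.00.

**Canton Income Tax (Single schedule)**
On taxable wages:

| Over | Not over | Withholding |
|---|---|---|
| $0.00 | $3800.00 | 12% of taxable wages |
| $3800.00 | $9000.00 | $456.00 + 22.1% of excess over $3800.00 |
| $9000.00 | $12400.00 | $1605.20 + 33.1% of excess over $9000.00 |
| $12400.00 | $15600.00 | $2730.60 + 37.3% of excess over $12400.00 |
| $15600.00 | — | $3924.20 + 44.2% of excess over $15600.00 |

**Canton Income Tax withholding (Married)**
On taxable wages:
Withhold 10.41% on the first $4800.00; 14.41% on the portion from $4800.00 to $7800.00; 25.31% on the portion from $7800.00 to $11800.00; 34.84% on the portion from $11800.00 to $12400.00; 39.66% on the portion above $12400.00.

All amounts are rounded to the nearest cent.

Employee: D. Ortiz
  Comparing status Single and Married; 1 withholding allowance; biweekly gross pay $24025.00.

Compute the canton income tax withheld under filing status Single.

Canton Income Tax (Single): taxable = $24025.00 − 1×$310.00 = $23715.00
  $3924.20 + 44.2% × ($23715.00 − $15600.00) = $3924.20 + 44.2% × $8115.00 = $7511.03

$7511.03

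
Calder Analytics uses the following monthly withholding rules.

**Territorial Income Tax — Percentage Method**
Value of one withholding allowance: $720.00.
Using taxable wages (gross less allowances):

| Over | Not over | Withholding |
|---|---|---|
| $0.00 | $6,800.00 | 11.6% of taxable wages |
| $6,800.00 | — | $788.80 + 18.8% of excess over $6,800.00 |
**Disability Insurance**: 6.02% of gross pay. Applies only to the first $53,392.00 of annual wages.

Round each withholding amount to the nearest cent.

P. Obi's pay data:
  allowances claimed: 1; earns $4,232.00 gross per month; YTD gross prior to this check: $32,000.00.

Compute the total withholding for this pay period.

Territorial Income Tax: taxable = $4,232.00 − 1×$720.00 = $3,512.00
  11.6% × $3,512.00 = $407.39
Disability Insurance: 6.02% × $4,232.00 = $254.77
Total: $407.39 + $254.77 = $662.16

$662.16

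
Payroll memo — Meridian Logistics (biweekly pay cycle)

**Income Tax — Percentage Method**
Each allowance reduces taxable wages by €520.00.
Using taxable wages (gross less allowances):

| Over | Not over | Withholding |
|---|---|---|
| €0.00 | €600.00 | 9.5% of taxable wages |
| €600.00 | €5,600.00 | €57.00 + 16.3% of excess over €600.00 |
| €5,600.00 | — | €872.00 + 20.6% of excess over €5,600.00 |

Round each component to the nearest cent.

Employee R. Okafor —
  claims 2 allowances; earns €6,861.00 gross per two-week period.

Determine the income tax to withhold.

€917.53

Income Tax: taxable = €6,861.00 − 2×€520.00 = €5,821.00
  €872.00 + 20.6% × (€5,821.00 − €5,600.00) = €872.00 + 20.6% × €221.00 = €917.53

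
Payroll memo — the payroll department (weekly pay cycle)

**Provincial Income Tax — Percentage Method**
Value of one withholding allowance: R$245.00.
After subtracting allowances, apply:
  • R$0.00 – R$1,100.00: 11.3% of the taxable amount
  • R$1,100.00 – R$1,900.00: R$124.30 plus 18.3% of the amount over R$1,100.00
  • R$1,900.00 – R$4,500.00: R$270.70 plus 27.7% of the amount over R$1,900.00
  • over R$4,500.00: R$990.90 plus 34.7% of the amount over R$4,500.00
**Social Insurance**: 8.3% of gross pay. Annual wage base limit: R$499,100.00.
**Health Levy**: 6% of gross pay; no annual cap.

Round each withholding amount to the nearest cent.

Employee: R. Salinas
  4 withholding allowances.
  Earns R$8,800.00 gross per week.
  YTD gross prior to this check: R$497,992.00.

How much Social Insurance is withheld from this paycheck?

Social Insurance: cap R$499,100.00 − YTD R$497,992.00 = R$1,108.00 subject; 8.3% × R$1,108.00 = R$91.96

R$91.96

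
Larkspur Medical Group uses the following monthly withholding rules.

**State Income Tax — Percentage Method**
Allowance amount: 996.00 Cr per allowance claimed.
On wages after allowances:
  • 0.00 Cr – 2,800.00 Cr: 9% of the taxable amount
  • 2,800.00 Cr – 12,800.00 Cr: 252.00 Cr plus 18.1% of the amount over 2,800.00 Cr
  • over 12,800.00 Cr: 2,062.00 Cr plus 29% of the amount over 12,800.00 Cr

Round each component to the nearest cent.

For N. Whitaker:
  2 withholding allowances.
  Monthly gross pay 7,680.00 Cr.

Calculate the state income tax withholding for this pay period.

State Income Tax: taxable = 7,680.00 Cr − 2×996.00 Cr = 5,688.00 Cr
  252.00 Cr + 18.1% × (5,688.00 Cr − 2,800.00 Cr) = 252.00 Cr + 18.1% × 2,888.00 Cr = 774.73 Cr

774.73 Cr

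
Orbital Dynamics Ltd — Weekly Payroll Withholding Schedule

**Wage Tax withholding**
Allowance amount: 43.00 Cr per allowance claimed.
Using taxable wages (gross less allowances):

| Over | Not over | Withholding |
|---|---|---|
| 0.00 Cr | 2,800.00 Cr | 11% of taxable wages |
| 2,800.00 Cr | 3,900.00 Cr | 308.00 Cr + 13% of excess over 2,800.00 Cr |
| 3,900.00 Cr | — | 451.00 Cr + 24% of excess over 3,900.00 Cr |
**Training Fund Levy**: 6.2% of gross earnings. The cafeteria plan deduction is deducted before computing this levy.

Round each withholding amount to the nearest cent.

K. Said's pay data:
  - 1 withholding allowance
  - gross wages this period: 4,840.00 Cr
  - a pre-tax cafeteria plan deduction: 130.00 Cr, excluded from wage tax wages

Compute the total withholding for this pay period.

927.10 Cr

Wage Tax: taxable = 4,840.00 Cr − 130.00 Cr − 1×43.00 Cr = 4,667.00 Cr
  451.00 Cr + 24% × (4,667.00 Cr − 3,900.00 Cr) = 451.00 Cr + 24% × 767.00 Cr = 635.08 Cr
Training Fund Levy: 6.2% × 4,710.00 Cr = 292.02 Cr
Total: 635.08 Cr + 292.02 Cr = 927.10 Cr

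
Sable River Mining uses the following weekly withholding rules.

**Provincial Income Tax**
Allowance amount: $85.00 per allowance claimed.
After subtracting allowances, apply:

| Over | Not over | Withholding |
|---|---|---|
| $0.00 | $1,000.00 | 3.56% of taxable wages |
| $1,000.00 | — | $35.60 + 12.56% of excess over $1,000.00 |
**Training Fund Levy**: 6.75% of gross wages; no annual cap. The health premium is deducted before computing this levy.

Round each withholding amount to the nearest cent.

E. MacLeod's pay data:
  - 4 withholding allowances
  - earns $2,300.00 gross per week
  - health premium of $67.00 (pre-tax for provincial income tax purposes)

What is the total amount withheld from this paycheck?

Provincial Income Tax: taxable = $2,300.00 − $67.00 − 4×$85.00 = $1,893.00
  $35.60 + 12.56% × ($1,893.00 − $1,000.00) = $35.60 + 12.56% × $893.00 = $147.76
Training Fund Levy: 6.75% × $2,233.00 = $150.73
Total: $147.76 + $150.73 = $298.49

$298.49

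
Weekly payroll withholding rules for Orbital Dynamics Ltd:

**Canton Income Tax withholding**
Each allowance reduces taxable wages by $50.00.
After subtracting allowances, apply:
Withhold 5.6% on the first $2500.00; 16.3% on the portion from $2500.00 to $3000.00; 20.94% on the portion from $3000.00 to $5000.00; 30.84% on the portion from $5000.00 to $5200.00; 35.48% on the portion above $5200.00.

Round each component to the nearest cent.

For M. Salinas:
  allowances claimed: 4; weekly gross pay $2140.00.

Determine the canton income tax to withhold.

Canton Income Tax: taxable = $2140.00 − 4×$50.00 = $1940.00
  5.6% × $1940.00 = $108.64

$108.64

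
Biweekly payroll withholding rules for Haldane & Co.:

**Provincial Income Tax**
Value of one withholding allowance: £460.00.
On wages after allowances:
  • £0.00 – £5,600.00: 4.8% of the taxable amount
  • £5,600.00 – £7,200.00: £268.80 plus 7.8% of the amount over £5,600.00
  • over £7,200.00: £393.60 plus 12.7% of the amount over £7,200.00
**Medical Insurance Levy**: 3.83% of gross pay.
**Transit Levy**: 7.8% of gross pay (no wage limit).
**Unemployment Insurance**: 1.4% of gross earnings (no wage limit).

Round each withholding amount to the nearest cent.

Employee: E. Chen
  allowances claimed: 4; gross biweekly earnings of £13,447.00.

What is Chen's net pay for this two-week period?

Provincial Income Tax: taxable = £13,447.00 − 4×£460.00 = £11,607.00
  £393.60 + 12.7% × (£11,607.00 − £7,200.00) = £393.60 + 12.7% × £4,407.00 = £953.29
Medical Insurance Levy: 3.83% × £13,447.00 = £515.02
Transit Levy: 7.8% × £13,447.00 = £1,048.87
Unemployment Insurance: 1.4% × £13,447.00 = £188.26
Total withheld: £953.29 + £515.02 + £1,048.87 + £188.26 = £2,705.44
Net pay: £13,447.00 − £2,705.44 = £10,741.56

£10,741.56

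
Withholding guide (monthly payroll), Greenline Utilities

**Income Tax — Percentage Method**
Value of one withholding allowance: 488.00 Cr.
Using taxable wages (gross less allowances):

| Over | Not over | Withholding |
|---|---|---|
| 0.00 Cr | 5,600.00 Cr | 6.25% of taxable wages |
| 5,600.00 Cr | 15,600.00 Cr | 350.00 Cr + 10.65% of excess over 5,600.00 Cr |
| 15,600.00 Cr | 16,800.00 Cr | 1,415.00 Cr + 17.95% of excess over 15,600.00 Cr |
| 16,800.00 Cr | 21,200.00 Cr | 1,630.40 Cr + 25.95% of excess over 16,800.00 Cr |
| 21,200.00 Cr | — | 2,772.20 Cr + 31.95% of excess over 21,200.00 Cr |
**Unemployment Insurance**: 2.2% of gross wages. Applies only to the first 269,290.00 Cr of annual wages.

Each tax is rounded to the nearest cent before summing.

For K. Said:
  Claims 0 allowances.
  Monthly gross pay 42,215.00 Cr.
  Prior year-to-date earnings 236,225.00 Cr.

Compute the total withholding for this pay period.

Income Tax: taxable = 42,215.00 Cr
  2,772.20 Cr + 31.95% × (42,215.00 Cr − 21,200.00 Cr) = 2,772.20 Cr + 31.95% × 21,015.00 Cr = 9,486.49 Cr
Unemployment Insurance: cap 269,290.00 Cr − YTD 236,225.00 Cr = 33,065.00 Cr subject; 2.2% × 33,065.00 Cr = 727.43 Cr
Total: 9,486.49 Cr + 727.43 Cr = 10,213.92 Cr

10,213.92 Cr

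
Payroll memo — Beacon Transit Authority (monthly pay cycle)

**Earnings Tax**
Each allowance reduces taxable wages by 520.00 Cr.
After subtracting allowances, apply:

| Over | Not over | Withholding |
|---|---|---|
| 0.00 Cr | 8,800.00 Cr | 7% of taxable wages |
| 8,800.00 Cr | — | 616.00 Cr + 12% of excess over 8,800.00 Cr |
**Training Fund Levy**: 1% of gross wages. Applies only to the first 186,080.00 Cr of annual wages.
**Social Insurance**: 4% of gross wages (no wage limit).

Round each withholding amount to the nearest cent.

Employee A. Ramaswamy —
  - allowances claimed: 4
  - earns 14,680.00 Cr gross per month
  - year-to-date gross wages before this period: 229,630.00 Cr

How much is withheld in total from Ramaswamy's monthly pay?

Earnings Tax: taxable = 14,680.00 Cr − 4×520.00 Cr = 12,600.00 Cr
  616.00 Cr + 12% × (12,600.00 Cr − 8,800.00 Cr) = 616.00 Cr + 12% × 3,800.00 Cr = 1,072.00 Cr
Training Fund Levy: YTD 229,630.00 Cr ≥ cap 186,080.00 Cr → 0.00 Cr
Social Insurance: 4% × 14,680.00 Cr = 587.20 Cr
Total: 1,072.00 Cr + 0.00 Cr + 587.20 Cr = 1,659.20 Cr

1,659.20 Cr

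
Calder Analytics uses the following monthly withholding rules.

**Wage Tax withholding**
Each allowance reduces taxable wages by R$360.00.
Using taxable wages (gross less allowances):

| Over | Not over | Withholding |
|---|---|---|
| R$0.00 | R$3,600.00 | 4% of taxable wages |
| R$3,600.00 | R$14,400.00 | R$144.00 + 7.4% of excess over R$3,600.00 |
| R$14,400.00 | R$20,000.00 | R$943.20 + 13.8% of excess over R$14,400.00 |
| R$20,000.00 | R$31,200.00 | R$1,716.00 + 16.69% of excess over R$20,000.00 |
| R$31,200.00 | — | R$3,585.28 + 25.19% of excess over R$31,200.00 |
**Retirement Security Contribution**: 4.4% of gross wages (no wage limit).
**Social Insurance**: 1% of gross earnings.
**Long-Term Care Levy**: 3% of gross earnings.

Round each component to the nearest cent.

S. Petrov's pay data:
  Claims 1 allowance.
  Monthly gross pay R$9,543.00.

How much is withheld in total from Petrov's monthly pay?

R$1,358.75

Wage Tax: taxable = R$9,543.00 − 1×R$360.00 = R$9,183.00
  R$144.00 + 7.4% × (R$9,183.00 − R$3,600.00) = R$144.00 + 7.4% × R$5,583.00 = R$557.14
Retirement Security Contribution: 4.4% × R$9,543.00 = R$419.89
Social Insurance: 1% × R$9,543.00 = R$95.43
Long-Term Care Levy: 3% × R$9,543.00 = R$286.29
Total: R$557.14 + R$419.89 + R$95.43 + R$286.29 = R$1,358.75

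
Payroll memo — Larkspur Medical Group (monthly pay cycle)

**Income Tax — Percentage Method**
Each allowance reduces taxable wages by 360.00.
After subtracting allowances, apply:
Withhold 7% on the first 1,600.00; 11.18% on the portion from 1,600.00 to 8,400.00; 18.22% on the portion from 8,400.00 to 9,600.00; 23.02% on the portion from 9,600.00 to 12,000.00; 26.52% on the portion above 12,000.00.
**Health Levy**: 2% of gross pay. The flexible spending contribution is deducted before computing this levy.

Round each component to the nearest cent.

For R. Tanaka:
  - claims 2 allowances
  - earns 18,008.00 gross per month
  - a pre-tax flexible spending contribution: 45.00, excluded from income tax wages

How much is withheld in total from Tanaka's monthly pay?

Income Tax: taxable = 18,008.00 − 45.00 − 2×360.00 = 17,243.00
  1,643.36 + 26.52% × (17,243.00 − 12,000.00) = 1,643.36 + 26.52% × 5,243.00 = 3,033.80
Health Levy: 2% × 17,963.00 = 359.26
Total: 3,033.80 + 359.26 = 3,393.06

3,393.06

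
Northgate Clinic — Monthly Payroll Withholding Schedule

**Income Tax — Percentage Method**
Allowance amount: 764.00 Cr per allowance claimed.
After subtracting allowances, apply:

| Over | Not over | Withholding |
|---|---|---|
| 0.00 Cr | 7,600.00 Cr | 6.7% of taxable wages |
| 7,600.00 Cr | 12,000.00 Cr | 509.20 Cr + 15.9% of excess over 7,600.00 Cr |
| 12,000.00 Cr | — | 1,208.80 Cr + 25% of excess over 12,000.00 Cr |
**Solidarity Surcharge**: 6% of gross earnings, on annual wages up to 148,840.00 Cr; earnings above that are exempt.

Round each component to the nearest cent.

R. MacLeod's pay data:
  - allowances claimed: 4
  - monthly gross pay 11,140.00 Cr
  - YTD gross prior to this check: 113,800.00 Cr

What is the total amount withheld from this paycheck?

Income Tax: taxable = 11,140.00 Cr − 4×764.00 Cr = 8,084.00 Cr
  509.20 Cr + 15.9% × (8,084.00 Cr − 7,600.00 Cr) = 509.20 Cr + 15.9% × 484.00 Cr = 586.16 Cr
Solidarity Surcharge: 6% × 11,140.00 Cr = 668.40 Cr
Total: 586.16 Cr + 668.40 Cr = 1,254.56 Cr

1,254.56 Cr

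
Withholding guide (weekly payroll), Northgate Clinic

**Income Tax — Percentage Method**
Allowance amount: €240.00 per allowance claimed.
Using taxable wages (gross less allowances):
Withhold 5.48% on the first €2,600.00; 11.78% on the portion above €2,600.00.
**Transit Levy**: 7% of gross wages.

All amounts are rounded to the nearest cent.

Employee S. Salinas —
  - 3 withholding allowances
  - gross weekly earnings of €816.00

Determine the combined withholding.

Income Tax: taxable = €816.00 − 3×€240.00 = €96.00
  5.48% × €96.00 = €5.26
Transit Levy: 7% × €816.00 = €57.12
Total: €5.26 + €57.12 = €62.38

€62.38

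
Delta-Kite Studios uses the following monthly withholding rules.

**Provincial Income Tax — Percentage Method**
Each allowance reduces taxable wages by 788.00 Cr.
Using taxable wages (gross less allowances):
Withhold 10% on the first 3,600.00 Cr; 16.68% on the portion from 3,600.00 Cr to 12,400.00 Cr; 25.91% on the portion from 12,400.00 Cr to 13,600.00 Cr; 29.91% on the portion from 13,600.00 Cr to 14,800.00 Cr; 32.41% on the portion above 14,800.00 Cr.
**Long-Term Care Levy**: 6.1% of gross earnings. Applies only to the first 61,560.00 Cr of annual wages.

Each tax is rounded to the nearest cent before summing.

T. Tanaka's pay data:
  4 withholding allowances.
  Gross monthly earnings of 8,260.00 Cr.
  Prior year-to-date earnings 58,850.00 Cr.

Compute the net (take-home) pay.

7,483.16 Cr

Provincial Income Tax: taxable = 8,260.00 Cr − 4×788.00 Cr = 5,108.00 Cr
  360.00 Cr + 16.68% × (5,108.00 Cr − 3,600.00 Cr) = 360.00 Cr + 16.68% × 1,508.00 Cr = 611.53 Cr
Long-Term Care Levy: cap 61,560.00 Cr − YTD 58,850.00 Cr = 2,710.00 Cr subject; 6.1% × 2,710.00 Cr = 165.31 Cr
Total withheld: 611.53 Cr + 165.31 Cr = 776.84 Cr
Net pay: 8,260.00 Cr − 776.84 Cr = 7,483.16 Cr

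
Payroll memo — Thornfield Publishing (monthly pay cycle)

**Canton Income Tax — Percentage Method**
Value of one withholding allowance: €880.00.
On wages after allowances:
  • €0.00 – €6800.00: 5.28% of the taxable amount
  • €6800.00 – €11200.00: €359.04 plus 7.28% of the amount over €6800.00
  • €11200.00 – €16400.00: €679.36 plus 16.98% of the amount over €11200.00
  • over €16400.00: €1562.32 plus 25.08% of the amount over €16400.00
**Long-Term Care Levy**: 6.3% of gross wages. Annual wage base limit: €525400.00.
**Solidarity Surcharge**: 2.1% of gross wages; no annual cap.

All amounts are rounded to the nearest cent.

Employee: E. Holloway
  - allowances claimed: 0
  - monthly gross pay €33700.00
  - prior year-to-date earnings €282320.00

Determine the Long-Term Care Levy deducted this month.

Long-Term Care Levy: 6.3% × €33700.00 = €2123.10

€2123.10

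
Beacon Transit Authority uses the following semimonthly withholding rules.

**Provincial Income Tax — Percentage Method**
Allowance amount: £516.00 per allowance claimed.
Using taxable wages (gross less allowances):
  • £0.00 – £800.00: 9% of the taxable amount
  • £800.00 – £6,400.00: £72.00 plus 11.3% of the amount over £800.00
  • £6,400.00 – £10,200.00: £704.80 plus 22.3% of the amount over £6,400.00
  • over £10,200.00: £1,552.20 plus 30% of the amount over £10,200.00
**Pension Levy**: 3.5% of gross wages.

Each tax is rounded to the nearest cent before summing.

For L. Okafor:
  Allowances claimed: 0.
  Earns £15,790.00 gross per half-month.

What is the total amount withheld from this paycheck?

£3,781.85

Provincial Income Tax: taxable = £15,790.00
  £1,552.20 + 30% × (£15,790.00 − £10,200.00) = £1,552.20 + 30% × £5,590.00 = £3,229.20
Pension Levy: 3.5% × £15,790.00 = £552.65
Total: £3,229.20 + £552.65 = £3,781.85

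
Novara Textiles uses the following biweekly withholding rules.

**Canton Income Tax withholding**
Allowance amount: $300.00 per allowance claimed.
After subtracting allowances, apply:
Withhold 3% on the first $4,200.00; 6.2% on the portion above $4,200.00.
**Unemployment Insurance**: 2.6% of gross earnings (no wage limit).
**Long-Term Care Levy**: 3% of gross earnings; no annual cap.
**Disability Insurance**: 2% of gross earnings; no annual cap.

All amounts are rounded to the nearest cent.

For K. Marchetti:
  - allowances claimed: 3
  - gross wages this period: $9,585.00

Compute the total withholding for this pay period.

$1,132.53

Canton Income Tax: taxable = $9,585.00 − 3×$300.00 = $8,685.00
  $126.00 + 6.2% × ($8,685.00 − $4,200.00) = $126.00 + 6.2% × $4,485.00 = $404.07
Unemployment Insurance: 2.6% × $9,585.00 = $249.21
Long-Term Care Levy: 3% × $9,585.00 = $287.55
Disability Insurance: 2% × $9,585.00 = $191.70
Total: $404.07 + $249.21 + $287.55 + $191.70 = $1,132.53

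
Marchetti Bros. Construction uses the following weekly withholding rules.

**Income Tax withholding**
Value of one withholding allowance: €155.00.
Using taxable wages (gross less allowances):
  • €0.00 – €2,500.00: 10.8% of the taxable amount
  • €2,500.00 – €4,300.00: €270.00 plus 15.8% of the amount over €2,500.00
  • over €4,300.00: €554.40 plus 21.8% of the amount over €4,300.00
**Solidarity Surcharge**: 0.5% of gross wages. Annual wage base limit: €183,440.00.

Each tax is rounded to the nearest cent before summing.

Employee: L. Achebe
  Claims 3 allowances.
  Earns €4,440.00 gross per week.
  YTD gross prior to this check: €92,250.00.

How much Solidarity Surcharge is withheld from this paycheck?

€22.20

Solidarity Surcharge: 0.5% × €4,440.00 = €22.20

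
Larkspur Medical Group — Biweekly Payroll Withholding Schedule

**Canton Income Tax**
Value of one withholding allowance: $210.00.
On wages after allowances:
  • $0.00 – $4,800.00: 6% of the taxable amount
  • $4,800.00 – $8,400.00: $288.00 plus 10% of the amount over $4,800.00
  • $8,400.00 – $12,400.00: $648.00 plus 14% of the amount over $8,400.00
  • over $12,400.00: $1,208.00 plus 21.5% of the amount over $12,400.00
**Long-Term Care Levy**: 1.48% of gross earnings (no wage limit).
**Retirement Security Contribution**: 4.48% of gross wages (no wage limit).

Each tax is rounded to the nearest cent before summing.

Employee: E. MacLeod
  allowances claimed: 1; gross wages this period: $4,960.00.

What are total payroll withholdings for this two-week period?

Canton Income Tax: taxable = $4,960.00 − 1×$210.00 = $4,750.00
  6% × $4,750.00 = $285.00
Long-Term Care Levy: 1.48% × $4,960.00 = $73.41
Retirement Security Contribution: 4.48% × $4,960.00 = $222.21
Total: $285.00 + $73.41 + $222.21 = $580.62

$580.62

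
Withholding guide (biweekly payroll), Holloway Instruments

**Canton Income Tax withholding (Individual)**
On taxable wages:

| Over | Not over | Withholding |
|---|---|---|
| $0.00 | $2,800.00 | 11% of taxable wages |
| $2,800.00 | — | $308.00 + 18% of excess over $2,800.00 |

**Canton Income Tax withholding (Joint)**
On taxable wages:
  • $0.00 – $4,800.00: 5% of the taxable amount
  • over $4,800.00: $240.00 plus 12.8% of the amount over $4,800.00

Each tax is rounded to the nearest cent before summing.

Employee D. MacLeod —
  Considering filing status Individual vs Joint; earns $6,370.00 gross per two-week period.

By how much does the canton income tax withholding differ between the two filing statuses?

$509.64

Canton Income Tax (Individual): taxable = $6,370.00
  $308.00 + 18% × ($6,370.00 − $2,800.00) = $308.00 + 18% × $3,570.00 = $950.60
Canton Income Tax (Joint): taxable = $6,370.00
  $240.00 + 12.8% × ($6,370.00 − $4,800.00) = $240.00 + 12.8% × $1,570.00 = $440.96
Difference: |$950.60 − $440.96| = $509.64 (higher under Individual)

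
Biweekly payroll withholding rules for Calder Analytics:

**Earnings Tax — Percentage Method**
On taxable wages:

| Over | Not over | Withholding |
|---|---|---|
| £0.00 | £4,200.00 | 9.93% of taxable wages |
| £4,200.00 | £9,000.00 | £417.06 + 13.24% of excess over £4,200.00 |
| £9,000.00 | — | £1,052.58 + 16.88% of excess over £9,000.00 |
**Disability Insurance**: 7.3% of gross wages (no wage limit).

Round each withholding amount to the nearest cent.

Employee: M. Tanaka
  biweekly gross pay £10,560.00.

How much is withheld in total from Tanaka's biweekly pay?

£2,086.79

Earnings Tax: taxable = £10,560.00
  £1,052.58 + 16.88% × (£10,560.00 − £9,000.00) = £1,052.58 + 16.88% × £1,560.00 = £1,315.91
Disability Insurance: 7.3% × £10,560.00 = £770.88
Total: £1,315.91 + £770.88 = £2,086.79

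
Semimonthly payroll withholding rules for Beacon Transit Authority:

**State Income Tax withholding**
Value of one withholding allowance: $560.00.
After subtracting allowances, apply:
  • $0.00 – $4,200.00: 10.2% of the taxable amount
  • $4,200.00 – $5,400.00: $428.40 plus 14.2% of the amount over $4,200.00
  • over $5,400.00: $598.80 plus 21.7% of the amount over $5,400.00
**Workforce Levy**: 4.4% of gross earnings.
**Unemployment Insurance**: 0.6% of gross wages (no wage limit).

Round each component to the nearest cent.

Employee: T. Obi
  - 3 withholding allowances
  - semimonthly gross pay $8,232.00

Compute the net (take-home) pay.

$6,971.62

State Income Tax: taxable = $8,232.00 − 3×$560.00 = $6,552.00
  $598.80 + 21.7% × ($6,552.00 − $5,400.00) = $598.80 + 21.7% × $1,152.00 = $848.78
Workforce Levy: 4.4% × $8,232.00 = $362.21
Unemployment Insurance: 0.6% × $8,232.00 = $49.39
Total withheld: $848.78 + $362.21 + $49.39 = $1,260.38
Net pay: $8,232.00 − $1,260.38 = $6,971.62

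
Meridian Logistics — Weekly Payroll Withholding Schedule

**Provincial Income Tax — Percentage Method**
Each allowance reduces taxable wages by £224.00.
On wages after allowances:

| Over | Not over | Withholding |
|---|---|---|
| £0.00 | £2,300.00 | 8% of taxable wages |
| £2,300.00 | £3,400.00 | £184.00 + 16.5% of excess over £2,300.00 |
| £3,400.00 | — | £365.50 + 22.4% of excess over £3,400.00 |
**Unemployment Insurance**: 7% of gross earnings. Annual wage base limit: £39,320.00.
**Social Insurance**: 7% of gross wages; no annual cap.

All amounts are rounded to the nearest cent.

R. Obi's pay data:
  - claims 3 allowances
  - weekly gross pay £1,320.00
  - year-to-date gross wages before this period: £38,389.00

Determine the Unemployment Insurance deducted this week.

Unemployment Insurance: cap £39,320.00 − YTD £38,389.00 = £931.00 subject; 7% × £931.00 = £65.17

£65.17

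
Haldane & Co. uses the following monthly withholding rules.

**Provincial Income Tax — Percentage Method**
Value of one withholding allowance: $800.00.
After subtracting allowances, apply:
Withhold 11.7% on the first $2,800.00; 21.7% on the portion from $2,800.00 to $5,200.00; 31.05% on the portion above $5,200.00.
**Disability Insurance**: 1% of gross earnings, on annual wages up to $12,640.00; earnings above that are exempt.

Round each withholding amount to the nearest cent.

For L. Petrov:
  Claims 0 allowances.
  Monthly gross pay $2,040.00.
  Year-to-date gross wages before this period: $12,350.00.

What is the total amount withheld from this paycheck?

$241.58

Provincial Income Tax: taxable = $2,040.00
  11.7% × $2,040.00 = $238.68
Disability Insurance: cap $12,640.00 − YTD $12,350.00 = $290.00 subject; 1% × $290.00 = $2.90
Total: $238.68 + $2.90 = $241.58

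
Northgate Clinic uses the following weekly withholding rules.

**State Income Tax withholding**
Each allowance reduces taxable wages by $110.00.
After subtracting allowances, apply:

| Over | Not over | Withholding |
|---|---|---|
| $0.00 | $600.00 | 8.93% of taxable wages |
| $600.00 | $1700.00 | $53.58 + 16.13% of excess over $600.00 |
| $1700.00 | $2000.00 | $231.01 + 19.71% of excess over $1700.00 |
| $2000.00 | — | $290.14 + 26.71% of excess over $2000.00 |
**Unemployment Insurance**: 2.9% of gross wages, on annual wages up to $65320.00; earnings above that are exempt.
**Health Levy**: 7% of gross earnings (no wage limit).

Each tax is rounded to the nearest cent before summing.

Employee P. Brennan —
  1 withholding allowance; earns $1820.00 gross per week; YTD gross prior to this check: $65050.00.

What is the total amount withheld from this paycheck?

State Income Tax: taxable = $1820.00 − 1×$110.00 = $1710.00
  $231.01 + 19.71% × ($1710.00 − $1700.00) = $231.01 + 19.71% × $10.00 = $232.98
Unemployment Insurance: cap $65320.00 − YTD $65050.00 = $270.00 subject; 2.9% × $270.00 = $7.83
Health Levy: 7% × $1820.00 = $127.40
Total: $232.98 + $7.83 + $127.40 = $368.21

$368.21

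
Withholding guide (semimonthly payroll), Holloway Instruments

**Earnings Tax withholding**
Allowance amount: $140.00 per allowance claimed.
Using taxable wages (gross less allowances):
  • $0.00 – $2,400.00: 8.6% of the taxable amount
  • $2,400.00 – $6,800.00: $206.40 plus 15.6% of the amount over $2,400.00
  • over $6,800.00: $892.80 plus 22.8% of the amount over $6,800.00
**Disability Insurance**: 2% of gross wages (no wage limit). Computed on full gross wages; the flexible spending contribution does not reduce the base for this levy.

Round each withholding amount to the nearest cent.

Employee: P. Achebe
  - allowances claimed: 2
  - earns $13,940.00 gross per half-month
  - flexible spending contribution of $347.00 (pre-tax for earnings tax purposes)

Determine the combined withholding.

Earnings Tax: taxable = $13,940.00 − $347.00 − 2×$140.00 = $13,313.00
  $892.80 + 22.8% × ($13,313.00 − $6,800.00) = $892.80 + 22.8% × $6,513.00 = $2,377.76
Disability Insurance: 2% × $13,940.00 = $278.80
Total: $2,377.76 + $278.80 = $2,656.56

$2,656.56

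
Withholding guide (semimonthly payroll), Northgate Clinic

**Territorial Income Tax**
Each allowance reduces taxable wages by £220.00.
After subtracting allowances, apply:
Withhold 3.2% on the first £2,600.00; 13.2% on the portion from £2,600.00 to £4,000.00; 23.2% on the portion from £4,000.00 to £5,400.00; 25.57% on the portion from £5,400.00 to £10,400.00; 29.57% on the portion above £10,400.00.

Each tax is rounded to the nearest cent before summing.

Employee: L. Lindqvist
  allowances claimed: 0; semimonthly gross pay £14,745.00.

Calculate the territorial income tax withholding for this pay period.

Territorial Income Tax: taxable = £14,745.00
  £1,871.30 + 29.57% × (£14,745.00 − £10,400.00) = £1,871.30 + 29.57% × £4,345.00 = £3,156.12

£3,156.12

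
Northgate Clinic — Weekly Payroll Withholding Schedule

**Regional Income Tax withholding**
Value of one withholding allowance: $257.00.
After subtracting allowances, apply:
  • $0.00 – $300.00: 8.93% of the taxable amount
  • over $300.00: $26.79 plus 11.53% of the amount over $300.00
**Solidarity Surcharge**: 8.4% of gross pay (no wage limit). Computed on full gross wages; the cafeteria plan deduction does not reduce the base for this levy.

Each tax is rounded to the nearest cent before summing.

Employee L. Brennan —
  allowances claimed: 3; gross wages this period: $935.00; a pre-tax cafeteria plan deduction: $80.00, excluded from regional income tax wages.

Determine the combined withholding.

$86.04

Regional Income Tax: taxable = $935.00 − $80.00 − 3×$257.00 = $84.00
  8.93% × $84.00 = $7.50
Solidarity Surcharge: 8.4% × $935.00 = $78.54
Total: $7.50 + $78.54 = $86.04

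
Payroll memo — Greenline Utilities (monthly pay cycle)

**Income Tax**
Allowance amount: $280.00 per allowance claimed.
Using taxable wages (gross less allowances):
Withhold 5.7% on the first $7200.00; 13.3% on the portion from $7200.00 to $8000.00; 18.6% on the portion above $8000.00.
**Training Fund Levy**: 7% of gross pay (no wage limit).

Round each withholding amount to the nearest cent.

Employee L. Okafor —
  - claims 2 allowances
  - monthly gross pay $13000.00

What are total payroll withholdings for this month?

$2252.64

Income Tax: taxable = $13000.00 − 2×$280.00 = $12440.00
  $516.80 + 18.6% × ($12440.00 − $8000.00) = $516.80 + 18.6% × $4440.00 = $1342.64
Training Fund Levy: 7% × $13000.00 = $910.00
Total: $1342.64 + $910.00 = $2252.64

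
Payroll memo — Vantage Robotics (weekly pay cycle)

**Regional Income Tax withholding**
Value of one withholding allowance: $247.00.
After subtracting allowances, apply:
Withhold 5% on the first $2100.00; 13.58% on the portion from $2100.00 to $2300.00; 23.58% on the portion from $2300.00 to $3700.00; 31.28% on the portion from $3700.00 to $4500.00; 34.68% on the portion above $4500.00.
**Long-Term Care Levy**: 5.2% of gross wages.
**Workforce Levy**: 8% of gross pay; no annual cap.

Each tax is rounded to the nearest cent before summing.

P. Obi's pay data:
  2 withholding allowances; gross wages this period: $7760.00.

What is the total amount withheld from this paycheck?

$2696.09

Regional Income Tax: taxable = $7760.00 − 2×$247.00 = $7266.00
  $712.52 + 34.68% × ($7266.00 − $4500.00) = $712.52 + 34.68% × $2766.00 = $1671.77
Long-Term Care Levy: 5.2% × $7760.00 = $403.52
Workforce Levy: 8% × $7760.00 = $620.80
Total: $1671.77 + $403.52 + $620.80 = $2696.09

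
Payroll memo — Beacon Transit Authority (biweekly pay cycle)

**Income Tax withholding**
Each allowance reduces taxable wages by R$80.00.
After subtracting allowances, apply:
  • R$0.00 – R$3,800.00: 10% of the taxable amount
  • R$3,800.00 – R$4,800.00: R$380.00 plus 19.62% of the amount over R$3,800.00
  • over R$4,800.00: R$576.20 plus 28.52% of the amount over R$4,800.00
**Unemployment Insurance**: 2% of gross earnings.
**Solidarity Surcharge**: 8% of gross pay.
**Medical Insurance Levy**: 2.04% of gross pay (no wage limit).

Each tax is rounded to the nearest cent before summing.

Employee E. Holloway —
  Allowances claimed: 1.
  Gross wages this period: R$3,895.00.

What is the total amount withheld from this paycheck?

R$851.90

Income Tax: taxable = R$3,895.00 − 1×R$80.00 = R$3,815.00
  R$380.00 + 19.62% × (R$3,815.00 − R$3,800.00) = R$380.00 + 19.62% × R$15.00 = R$382.94
Unemployment Insurance: 2% × R$3,895.00 = R$77.90
Solidarity Surcharge: 8% × R$3,895.00 = R$311.60
Medical Insurance Levy: 2.04% × R$3,895.00 = R$79.46
Total: R$382.94 + R$77.90 + R$311.60 + R$79.46 = R$851.90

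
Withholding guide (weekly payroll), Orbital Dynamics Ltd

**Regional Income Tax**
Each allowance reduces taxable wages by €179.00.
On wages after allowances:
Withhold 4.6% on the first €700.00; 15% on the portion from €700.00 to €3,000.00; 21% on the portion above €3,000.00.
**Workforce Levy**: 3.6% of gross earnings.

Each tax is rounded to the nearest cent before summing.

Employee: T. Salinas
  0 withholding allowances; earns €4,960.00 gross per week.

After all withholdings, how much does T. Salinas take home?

€3,992.64

Regional Income Tax: taxable = €4,960.00
  €377.20 + 21% × (€4,960.00 − €3,000.00) = €377.20 + 21% × €1,960.00 = €788.80
Workforce Levy: 3.6% × €4,960.00 = €178.56
Total withheld: €788.80 + €178.56 = €967.36
Net pay: €4,960.00 − €967.36 = €3,992.64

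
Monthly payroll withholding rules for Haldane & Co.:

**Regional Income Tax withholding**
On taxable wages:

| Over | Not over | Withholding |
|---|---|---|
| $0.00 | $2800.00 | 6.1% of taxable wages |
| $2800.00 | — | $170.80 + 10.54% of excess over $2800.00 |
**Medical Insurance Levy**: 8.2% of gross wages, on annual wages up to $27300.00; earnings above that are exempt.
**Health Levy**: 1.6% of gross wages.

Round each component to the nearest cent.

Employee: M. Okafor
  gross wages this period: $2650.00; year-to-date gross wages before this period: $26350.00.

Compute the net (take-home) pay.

Regional Income Tax: taxable = $2650.00
  6.1% × $2650.00 = $161.65
Medical Insurance Levy: cap $27300.00 − YTD $26350.00 = $950.00 subject; 8.2% × $950.00 = $77.90
Health Levy: 1.6% × $2650.00 = $42.40
Total withheld: $161.65 + $77.90 + $42.40 = $281.95
Net pay: $2650.00 − $281.95 = $2368.05

$2368.05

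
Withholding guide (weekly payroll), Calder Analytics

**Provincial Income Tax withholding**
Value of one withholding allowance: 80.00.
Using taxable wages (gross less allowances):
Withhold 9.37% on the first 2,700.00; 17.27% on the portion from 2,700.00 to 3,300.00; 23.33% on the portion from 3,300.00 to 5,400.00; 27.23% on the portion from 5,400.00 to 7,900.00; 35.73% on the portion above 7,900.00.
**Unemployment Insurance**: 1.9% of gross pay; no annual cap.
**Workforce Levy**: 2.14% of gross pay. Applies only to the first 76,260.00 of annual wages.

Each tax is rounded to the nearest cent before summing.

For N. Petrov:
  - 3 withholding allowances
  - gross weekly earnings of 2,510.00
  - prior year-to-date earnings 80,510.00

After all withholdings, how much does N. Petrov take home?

Provincial Income Tax: taxable = 2,510.00 − 3×80.00 = 2,270.00
  9.37% × 2,270.00 = 212.70
Unemployment Insurance: 1.9% × 2,510.00 = 47.69
Workforce Levy: YTD 80,510.00 ≥ cap 76,260.00 → 0.00
Total withheld: 212.70 + 47.69 + 0.00 = 260.39
Net pay: 2,510.00 − 260.39 = 2,249.61

2,249.61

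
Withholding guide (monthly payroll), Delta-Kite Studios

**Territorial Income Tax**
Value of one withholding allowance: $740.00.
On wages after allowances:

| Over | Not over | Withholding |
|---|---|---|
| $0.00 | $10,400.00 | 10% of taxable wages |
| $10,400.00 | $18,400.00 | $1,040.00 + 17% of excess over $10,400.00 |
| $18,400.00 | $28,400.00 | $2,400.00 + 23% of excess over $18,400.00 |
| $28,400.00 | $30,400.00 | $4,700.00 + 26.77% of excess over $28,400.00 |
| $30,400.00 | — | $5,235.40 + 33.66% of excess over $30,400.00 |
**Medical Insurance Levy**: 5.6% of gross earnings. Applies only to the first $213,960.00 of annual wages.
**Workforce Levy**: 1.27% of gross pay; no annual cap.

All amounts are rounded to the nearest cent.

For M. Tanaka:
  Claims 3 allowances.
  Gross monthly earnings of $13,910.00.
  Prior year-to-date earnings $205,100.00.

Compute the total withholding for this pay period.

$1,932.12

Territorial Income Tax: taxable = $13,910.00 − 3×$740.00 = $11,690.00
  $1,040.00 + 17% × ($11,690.00 − $10,400.00) = $1,040.00 + 17% × $1,290.00 = $1,259.30
Medical Insurance Levy: cap $213,960.00 − YTD $205,100.00 = $8,860.00 subject; 5.6% × $8,860.00 = $496.16
Workforce Levy: 1.27% × $13,910.00 = $176.66
Total: $1,259.30 + $496.16 + $176.66 = $1,932.12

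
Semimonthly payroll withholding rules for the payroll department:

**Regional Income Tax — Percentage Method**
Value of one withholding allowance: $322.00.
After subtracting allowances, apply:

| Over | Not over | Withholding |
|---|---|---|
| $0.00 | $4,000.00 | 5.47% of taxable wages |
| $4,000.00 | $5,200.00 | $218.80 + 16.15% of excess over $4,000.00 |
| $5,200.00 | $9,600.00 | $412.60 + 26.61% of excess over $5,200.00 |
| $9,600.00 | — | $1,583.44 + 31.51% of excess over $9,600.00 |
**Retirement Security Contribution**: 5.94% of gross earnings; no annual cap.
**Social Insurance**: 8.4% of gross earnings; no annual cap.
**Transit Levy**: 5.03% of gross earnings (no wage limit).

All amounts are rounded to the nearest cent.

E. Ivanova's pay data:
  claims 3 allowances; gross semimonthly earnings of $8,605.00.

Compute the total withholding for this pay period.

$2,728.41

Regional Income Tax: taxable = $8,605.00 − 3×$322.00 = $7,639.00
  $412.60 + 26.61% × ($7,639.00 − $5,200.00) = $412.60 + 26.61% × $2,439.00 = $1,061.62
Retirement Security Contribution: 5.94% × $8,605.00 = $511.14
Social Insurance: 8.4% × $8,605.00 = $722.82
Transit Levy: 5.03% × $8,605.00 = $432.83
Total: $1,061.62 + $511.14 + $722.82 + $432.83 = $2,728.41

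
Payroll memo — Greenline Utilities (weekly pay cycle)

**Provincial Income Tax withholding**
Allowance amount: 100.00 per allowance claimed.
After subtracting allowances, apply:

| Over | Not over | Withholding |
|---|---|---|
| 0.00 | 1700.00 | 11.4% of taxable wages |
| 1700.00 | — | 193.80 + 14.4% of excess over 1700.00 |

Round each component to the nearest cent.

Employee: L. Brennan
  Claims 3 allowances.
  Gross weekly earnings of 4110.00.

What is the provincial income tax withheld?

Provincial Income Tax: taxable = 4110.00 − 3×100.00 = 3810.00
  193.80 + 14.4% × (3810.00 − 1700.00) = 193.80 + 14.4% × 2110.00 = 497.64

497.64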